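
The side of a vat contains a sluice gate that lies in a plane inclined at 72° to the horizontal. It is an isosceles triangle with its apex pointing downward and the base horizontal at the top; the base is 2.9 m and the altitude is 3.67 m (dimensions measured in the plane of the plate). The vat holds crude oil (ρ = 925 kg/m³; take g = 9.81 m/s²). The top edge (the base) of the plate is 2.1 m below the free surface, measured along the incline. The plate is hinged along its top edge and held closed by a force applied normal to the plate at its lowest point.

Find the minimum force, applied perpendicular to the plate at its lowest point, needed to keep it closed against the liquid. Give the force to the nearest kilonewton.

P ≈ 60 kN

γ = ρg = 925 × 9.81 / 1000 = 9.07425 kN/m³.
Let θ = 72° be the plate's angle to the horizontal; measure y along the incline from where the plane meets the free surface. Vertical depth h = y·sinθ with sinθ = 0.951057.
With the apex down, the centroid sits h/3 = 3.67/3 = 1.22333 m below the base (the top edge), so y_c = 2.1 + 1.22333 = 3.32333 m and h_c = 3.32333 × 0.951057 = 3.16068 m.
A = ½ × 2.9 × 3.67 = 5.3215 m².
Resultant F = γ·h_c·A = 9.07425 × 3.16068 × 5.3215 = 152.625 kN.
I_c = b·h³/36 = 2.9 × 3.67³/36 = 3.98193 m⁴.
Centre of pressure: y_p = y_c + I_c/(y_c·A) = 3.32333 + 3.98193/(3.32333 × 5.3215) = 3.32333 + 0.225157 = 3.54849 m along the plane.
The resultant acts 1.22333 + 0.225157 = 1.44849 m (along the plate) below the hinge at the top edge, so the moment about the hinge is M = F × 1.44849 = 152.625 × 1.44849 = 221.076 kN·m.
A normal force at the bottom, 3.67 m from the hinge, must supply this moment: P = 221.076/3.67 = 60.2387 kN.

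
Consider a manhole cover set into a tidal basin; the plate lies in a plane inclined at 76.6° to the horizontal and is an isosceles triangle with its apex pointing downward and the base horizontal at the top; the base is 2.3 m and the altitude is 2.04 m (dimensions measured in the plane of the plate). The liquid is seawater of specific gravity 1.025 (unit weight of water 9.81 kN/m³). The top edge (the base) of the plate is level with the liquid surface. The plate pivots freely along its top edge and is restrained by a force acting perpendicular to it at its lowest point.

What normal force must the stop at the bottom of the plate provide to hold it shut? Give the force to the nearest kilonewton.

P ≈ 8 kN

γ = 1.025 × 9.81 = 10.05525 kN/m³.
Let θ = 76.6° be the plate's angle to the horizontal; measure y along the incline from where the plane meets the free surface. Vertical depth h = y·sinθ with sinθ = 0.972776.
With the apex down, the centroid sits h/3 = 2.04/3 = 0.68 m below the base (the top edge), so y_c = 0.68 m and h_c = 0.68 × 0.972776 = 0.661488 m.
A = ½ × 2.3 × 2.04 = 2.346 m².
Resultant F = γ·h_c·A = 10.05525 × 0.661488 × 2.346 = 15.6042 kN.
I_c = b·h³/36 = 2.3 × 2.04³/36 = 0.542395 m⁴.
Centre of pressure: y_p = y_c + I_c/(y_c·A) = 0.68 + 0.542395/(0.68 × 2.346) = 0.68 + 0.34 = 1.02 m along the plane.
The resultant acts 0.68 + 0.34 = 1.02 m (along the plate) below the hinge at the top edge, so the moment about the hinge is M = F × 1.02 = 15.6042 × 1.02 = 15.9163 kN·m.
A normal force at the bottom, 2.04 m from the hinge, must supply this moment: P = 15.9163/2.04 = 7.80211 kN.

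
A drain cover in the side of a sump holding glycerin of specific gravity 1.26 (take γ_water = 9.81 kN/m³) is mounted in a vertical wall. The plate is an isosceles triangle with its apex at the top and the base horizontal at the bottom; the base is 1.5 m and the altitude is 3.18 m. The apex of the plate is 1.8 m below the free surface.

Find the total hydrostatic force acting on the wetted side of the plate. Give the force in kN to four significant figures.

F ≈ 115.6 kN

γ = 1.26 × 9.81 = 12.3606 kN/m³.
With the apex up, the centroid sits 2h/3 = 2 × 3.18/3 = 2.12 m below the apex, so the centroid depth is h_c = 1.8 + 2.12 = 3.92 m.
A = ½ × 1.5 × 3.18 = 2.385 m².
Resultant F = γ·h_c·A = 12.3606 × 3.92 × 2.385 = 115.562 kN.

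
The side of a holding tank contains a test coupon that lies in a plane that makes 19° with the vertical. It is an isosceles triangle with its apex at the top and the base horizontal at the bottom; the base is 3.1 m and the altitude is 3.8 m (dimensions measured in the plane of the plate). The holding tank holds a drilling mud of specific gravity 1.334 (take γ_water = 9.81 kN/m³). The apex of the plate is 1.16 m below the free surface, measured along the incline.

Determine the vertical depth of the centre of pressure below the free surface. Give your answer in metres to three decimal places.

h_p = 3.697 m

γ = 1.334 × 9.81 = 13.08654 kN/m³.
The plate makes 19° with the vertical, i.e. θ = 90° − 19° = 71° to the horizontal. Measuring y along the incline from the free-surface line, vertical depth h = y·sinθ with sinθ = 0.945519.
With the apex up, the centroid sits 2h/3 = 2 × 3.8/3 = 2.53333 m below the apex, so y_c = 1.16 + 2.53333 = 3.69333 m and h_c = 3.69333 × 0.945519 = 3.49211 m.
A = ½ × 3.1 × 3.8 = 5.89 m².
Resultant F = γ·h_c·A = 13.08654 × 3.49211 × 5.89 = 269.171 kN.
I_c = b·h³/36 = 3.1 × 3.8³/36 = 4.72509 m⁴.
Centre of pressure: y_p = y_c + I_c/(y_c·A) = 3.69333 + 4.72509/(3.69333 × 5.89) = 3.69333 + 0.217208 = 3.91054 m along the plane.
Vertically, h_p = y_p·sinθ = 3.91054 × 0.945519 = 3.69749 m.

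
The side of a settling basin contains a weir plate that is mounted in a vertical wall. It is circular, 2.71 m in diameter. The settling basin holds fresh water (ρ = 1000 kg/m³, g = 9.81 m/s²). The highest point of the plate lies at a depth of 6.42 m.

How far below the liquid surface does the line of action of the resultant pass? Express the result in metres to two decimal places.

h_p = 7.83 m

γ = ρg = 1000 × 9.81 = 9810 N/m³ = 9.81 kN/m³.
The centroid is at the centre, 1.355 m below the top of the plate, so the centroid depth is h_c = 6.42 + 1.355 = 7.775 m.
A = π(1.355)² = 5.76804 m².
Resultant F = γ·h_c·A = 9.81 × 7.775 × 5.76804 = 439.944 kN.
I_c = πr⁴/4 = π × 1.355⁴/4 = 2.64757 m⁴.
Centre of pressure: y_p = y_c + I_c/(y_c·A) = 7.775 + 2.64757/(7.775 × 5.76804) = 7.775 + 0.0590363 = 7.83404 m along the plane.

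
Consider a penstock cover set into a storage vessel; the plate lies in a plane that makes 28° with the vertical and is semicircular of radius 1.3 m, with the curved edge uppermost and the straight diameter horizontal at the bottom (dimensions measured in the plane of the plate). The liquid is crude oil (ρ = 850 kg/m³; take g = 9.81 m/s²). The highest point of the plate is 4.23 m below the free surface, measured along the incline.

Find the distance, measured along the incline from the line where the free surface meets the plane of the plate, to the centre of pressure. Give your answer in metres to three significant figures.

y_p = 5.00 m

γ = ρg = 850 × 9.81 / 1000 = 8.3385 kN/m³.
The plate makes 28° with the vertical, i.e. θ = 90° − 28° = 62° to the horizontal. Measuring y along the incline from the free-surface line, vertical depth h = y·sinθ with sinθ = 0.882948.
The centroid lies 4r/(3π) = 0.551737 m above the diameter, so r − 4r/(3π) = 1.3 − 0.551737 = 0.748263 m below the topmost point, so y_c = 4.23 + 0.748263 = 4.97826 m and h_c = 4.97826 × 0.882948 = 4.39554 m.
A = πr²/2 = π × 1.3²/2 = 2.65465 m².
Resultant F = γ·h_c·A = 8.3385 × 4.39554 × 2.65465 = 97.2988 kN.
I_c = (π/8 − 8/(9π))·r⁴ = 0.109757 × 1.3⁴ = 0.313477 m⁴.
Centre of pressure: y_p = y_c + I_c/(y_c·A) = 4.97826 + 0.313477/(4.97826 × 2.65465) = 4.97826 + 0.0237203 = 5.00198 m along the plane.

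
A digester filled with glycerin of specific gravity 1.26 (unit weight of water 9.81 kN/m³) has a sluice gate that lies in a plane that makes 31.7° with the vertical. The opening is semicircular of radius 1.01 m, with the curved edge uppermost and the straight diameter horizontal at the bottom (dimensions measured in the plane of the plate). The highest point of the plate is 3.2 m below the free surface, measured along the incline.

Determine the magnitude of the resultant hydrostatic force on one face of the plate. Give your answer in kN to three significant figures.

γ = 1.26 × 9.81 = 12.3606 kN/m³.
The plate makes 31.7° with the vertical, i.e. θ = 90° − 31.7° = 58.3° to the horizontal. Measuring y along the incline from the free-surface line, vertical depth h = y·sinθ with sinθ = 0.850811.
The centroid lies 4r/(3π) = 0.428657 m above the diameter, so r − 4r/(3π) = 1.01 − 0.428657 = 0.581343 m below the topmost point, so y_c = 3.2 + 0.581343 = 3.78134 m and h_c = 3.78134 × 0.850811 = 3.21721 m.
A = πr²/2 = π × 1.01²/2 = 1.60237 m².
Resultant F = γ·h_c·A = 12.3606 × 3.21721 × 1.60237 = 63.7209 kN.

F ≈ 63.7 kN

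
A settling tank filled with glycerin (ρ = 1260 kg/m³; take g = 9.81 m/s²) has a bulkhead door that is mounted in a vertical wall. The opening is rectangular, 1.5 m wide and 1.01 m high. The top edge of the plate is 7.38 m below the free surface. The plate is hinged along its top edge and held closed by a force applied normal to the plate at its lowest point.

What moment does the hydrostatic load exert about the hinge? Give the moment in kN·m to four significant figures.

γ = ρg = 1260 × 9.81 / 1000 = 12.3606 kN/m³.
The centroid lies 1.01/2 = 0.505 m below the top edge, so the centroid depth is h_c = 7.38 + 0.505 = 7.885 m.
A = 1.5 × 1.01 = 1.515 m².
Resultant F = γ·h_c·A = 12.3606 × 7.885 × 1.515 = 147.657 kN.
I_c = b·h³/12 = 1.5 × 1.01³/12 = 0.128788 m⁴.
Centre of pressure: y_p = y_c + I_c/(y_c·A) = 7.885 + 0.128788/(7.885 × 1.515) = 7.885 + 0.0107811 = 7.89578 m along the plane.
The resultant acts 0.505 + 0.0107811 = 0.515781 m (along the plate) below the hinge at the top edge, so the moment about the hinge is M = F × 0.515781 = 147.657 × 0.515781 = 76.1587 kN·m.

M ≈ 76.16 kN·m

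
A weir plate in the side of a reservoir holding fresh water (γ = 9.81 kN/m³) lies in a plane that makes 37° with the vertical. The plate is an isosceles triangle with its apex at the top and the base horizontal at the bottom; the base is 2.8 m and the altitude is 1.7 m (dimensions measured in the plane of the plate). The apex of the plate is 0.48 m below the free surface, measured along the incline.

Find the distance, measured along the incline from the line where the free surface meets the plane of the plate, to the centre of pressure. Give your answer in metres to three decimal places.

γ = 9.81 kN/m³.
The plate makes 37° with the vertical, i.e. θ = 90° − 37° = 53° to the horizontal. Measuring y along the incline from the free-surface line, vertical depth h = y·sinθ with sinθ = 0.798636.
With the apex up, the centroid sits 2h/3 = 2 × 1.7/3 = 1.13333 m below the apex, so y_c = 0.48 + 1.13333 = 1.61333 m and h_c = 1.61333 × 0.798636 = 1.28846 m.
A = ½ × 2.8 × 1.7 = 2.38 m².
Resultant F = γ·h_c·A = 9.81 × 1.28846 × 2.38 = 30.0827 kN.
I_c = b·h³/36 = 2.8 × 1.7³/36 = 0.382122 m⁴.
Centre of pressure: y_p = y_c + I_c/(y_c·A) = 1.61333 + 0.382122/(1.61333 × 2.38) = 1.61333 + 0.0995181 = 1.71285 m along the plane.

y_p = 1.713 m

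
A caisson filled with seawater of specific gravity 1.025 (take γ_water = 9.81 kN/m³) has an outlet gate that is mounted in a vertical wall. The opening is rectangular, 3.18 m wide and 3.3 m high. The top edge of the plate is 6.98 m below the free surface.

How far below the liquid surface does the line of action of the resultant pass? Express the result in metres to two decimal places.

γ = 1.025 × 9.81 = 10.05525 kN/m³.
The centroid lies 3.3/2 = 1.65 m below the top edge, so the centroid depth is h_c = 6.98 + 1.65 = 8.63 m.
A = 3.18 × 3.3 = 10.494 m².
Resultant F = γ·h_c·A = 10.05525 × 8.63 × 10.494 = 910.636 kN.
I_c = b·h³/12 = 3.18 × 3.3³/12 = 9.5233 m⁴.
Centre of pressure: y_p = y_c + I_c/(y_c·A) = 8.63 + 9.5233/(8.63 × 10.494) = 8.63 + 0.105156 = 8.73516 m along the plane.

h_p = 8.74 m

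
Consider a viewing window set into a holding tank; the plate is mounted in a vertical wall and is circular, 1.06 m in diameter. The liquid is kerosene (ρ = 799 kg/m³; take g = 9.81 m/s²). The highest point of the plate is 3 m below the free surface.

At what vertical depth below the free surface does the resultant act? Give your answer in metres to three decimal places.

γ = ρg = 799 × 9.81 / 1000 = 7.83819 kN/m³.
The centroid is at the centre, 0.53 m below the top of the plate, so the centroid depth is h_c = 3 + 0.53 = 3.53 m.
A = π(0.53)² = 0.882473 m².
Resultant F = γ·h_c·A = 7.83819 × 3.53 × 0.882473 = 24.417 kN.
I_c = πr⁴/4 = π × 0.53⁴/4 = 0.0619717 m⁴.
Centre of pressure: y_p = y_c + I_c/(y_c·A) = 3.53 + 0.0619717/(3.53 × 0.882473) = 3.53 + 0.0198938 = 3.54989 m along the plane.

h_p = 3.550 m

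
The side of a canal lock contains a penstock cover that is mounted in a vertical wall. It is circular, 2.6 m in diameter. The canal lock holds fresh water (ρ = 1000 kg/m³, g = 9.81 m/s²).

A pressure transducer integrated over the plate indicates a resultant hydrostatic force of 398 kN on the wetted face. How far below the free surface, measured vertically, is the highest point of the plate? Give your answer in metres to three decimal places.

γ = ρg = 1000 × 9.81 = 9810 N/m³ = 9.81 kN/m³.
A = π(1.3)² = 5.30929 m².
From F = γ·h_c·A, the centroid depth is h_c = 398/(9.81 × 5.30929) = 7.64148 m.
The centroid is at the centre, 1.3 m below the top of the plate, so the highest point sits at h_top = 7.64148 − 1.3 = 6.34148 m below the surface.

d_top ≈ 6.341 m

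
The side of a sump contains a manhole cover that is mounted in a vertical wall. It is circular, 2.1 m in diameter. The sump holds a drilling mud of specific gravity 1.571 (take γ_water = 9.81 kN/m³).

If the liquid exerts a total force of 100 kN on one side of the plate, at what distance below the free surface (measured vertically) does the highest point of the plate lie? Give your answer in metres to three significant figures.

d_top ≈ 0.823 m

γ = 1.571 × 9.81 = 15.41151 kN/m³.
A = π(1.05)² = 3.46361 m².
From F = γ·h_c·A, the centroid depth is h_c = 100/(15.41151 × 3.46361) = 1.87338 m.
The centroid is at the centre, 1.05 m below the top of the plate, so the highest point sits at h_top = 1.87338 − 1.05 = 0.82338 m below the surface.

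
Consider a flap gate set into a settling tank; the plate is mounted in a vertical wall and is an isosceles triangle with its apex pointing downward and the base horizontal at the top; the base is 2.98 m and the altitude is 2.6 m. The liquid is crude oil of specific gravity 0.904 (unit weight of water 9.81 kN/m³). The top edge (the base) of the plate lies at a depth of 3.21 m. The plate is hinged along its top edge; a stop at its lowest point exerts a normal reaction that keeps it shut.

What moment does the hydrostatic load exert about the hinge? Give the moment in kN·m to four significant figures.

γ = 0.904 × 9.81 = 8.86824 kN/m³.
With the apex down, the centroid sits h/3 = 2.6/3 = 0.866667 m below the base (the top edge), so the centroid depth is h_c = 3.21 + 0.866667 = 4.07667 m.
A = ½ × 2.98 × 2.6 = 3.874 m².
Resultant F = γ·h_c·A = 8.86824 × 4.07667 × 3.874 = 140.056 kN.
I_c = b·h³/36 = 2.98 × 2.6³/36 = 1.4549 m⁴.
Centre of pressure: y_p = y_c + I_c/(y_c·A) = 4.07667 + 1.4549/(4.07667 × 3.874) = 4.07667 + 0.092123 = 4.16879 m along the plane.
The resultant acts 0.866667 + 0.092123 = 0.95879 m (along the plate) below the hinge at the top edge, so the moment about the hinge is M = F × 0.95879 = 140.056 × 0.95879 = 134.284 kN·m.

M ≈ 134.3 kN·m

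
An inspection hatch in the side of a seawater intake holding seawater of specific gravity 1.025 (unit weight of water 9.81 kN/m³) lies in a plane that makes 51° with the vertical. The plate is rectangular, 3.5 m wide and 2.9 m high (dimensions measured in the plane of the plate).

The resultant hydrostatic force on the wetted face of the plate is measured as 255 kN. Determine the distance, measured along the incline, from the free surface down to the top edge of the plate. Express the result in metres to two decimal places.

γ = 1.025 × 9.81 = 10.05525 kN/m³.
A = 3.5 × 2.9 = 10.15 m².
From F = γ·h_c·A, the centroid depth is h_c = 255/(10.05525 × 10.15) = 2.49851 m.
The plate makes 51° with the vertical, i.e. θ = 90° − 51° = 39° to the horizontal. Measuring y along the incline from the free-surface line, vertical depth h = y·sinθ with sinθ = 0.629320.
Along the incline, y_c = h_c/sinθ = 2.49851/0.629320 = 3.97017 m.
The centroid lies 2.9/2 = 1.45 m below the top edge, so the top edge sits at y_top = 3.97017 − 1.45 = 2.52017 m along the incline.

y_top ≈ 2.52 m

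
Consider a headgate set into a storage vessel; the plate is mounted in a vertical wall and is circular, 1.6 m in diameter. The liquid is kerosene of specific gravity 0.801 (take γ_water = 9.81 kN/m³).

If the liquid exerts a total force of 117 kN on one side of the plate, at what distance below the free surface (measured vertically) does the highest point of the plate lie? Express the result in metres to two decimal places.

γ = 0.801 × 9.81 = 7.85781 kN/m³.
A = π(0.8)² = 2.01062 m².
From F = γ·h_c·A, the centroid depth is h_c = 117/(7.85781 × 2.01062) = 7.4055 m.
The centroid is at the centre, 0.8 m below the top of the plate, so the highest point sits at h_top = 7.4055 − 0.8 = 6.6055 m below the surface.

d_top ≈ 6.61 m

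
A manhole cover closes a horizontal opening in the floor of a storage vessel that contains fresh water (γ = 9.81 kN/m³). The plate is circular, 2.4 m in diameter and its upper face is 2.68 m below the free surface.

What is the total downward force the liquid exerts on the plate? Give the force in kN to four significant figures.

F ≈ 118.9 kN

γ = 9.81 kN/m³.
The plate is horizontal, so pressure is uniform at p = γ·h = 9.81 × 2.68 = 26.2908 kN/m².
A = π(1.2)² = 4.52389 m².
F = p·A = 26.2908 × 4.52389 = 118.937 kN.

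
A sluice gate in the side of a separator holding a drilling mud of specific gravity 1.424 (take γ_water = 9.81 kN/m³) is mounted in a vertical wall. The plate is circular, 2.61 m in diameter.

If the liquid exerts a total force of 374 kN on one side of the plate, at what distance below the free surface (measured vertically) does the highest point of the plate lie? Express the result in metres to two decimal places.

γ = 1.424 × 9.81 = 13.96944 kN/m³.
A = π(1.305)² = 5.35021 m².
From F = γ·h_c·A, the centroid depth is h_c = 374/(13.96944 × 5.35021) = 5.00405 m.
The centroid is at the centre, 1.305 m below the top of the plate, so the highest point sits at h_top = 5.00405 − 1.305 = 3.69905 m below the surface.

d_top ≈ 3.70 m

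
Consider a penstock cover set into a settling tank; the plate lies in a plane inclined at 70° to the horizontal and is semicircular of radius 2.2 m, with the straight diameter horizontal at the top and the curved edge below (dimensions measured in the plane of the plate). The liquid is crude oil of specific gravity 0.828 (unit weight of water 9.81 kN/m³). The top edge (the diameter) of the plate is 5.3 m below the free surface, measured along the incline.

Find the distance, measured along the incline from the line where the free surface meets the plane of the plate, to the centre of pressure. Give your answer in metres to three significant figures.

γ = 0.828 × 9.81 = 8.12268 kN/m³.
Let θ = 70° be the plate's angle to the horizontal; measure y along the incline from where the plane meets the free surface. Vertical depth h = y·sinθ with sinθ = 0.939693.
The centroid of a semicircle lies 4r/(3π) = 0.933709 m from the diameter, here below the top edge, so y_c = 5.3 + 0.933709 = 6.23371 m and h_c = 6.23371 × 0.939693 = 5.85777 m.
A = πr²/2 = π × 2.2²/2 = 7.60265 m².
Resultant F = γ·h_c·A = 8.12268 × 5.85777 × 7.60265 = 361.74 kN.
I_c = (π/8 − 8/(9π))·r⁴ = 0.109757 × 2.2⁴ = 2.57112 m⁴.
Centre of pressure: y_p = y_c + I_c/(y_c·A) = 6.23371 + 2.57112/(6.23371 × 7.60265) = 6.23371 + 0.0542514 = 6.28796 m along the plane.

y_p = 6.29 m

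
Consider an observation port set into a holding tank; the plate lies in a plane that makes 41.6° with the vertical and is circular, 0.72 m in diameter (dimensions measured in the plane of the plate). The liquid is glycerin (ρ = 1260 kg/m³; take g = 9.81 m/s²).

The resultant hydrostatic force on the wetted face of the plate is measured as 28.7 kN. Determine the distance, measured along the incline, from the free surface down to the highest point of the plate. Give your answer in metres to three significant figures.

γ = ρg = 1260 × 9.81 / 1000 = 12.3606 kN/m³.
A = π(0.36)² = 0.40715 m².
From F = γ·h_c·A, the centroid depth is h_c = 28.7/(12.3606 × 0.40715) = 5.7028 m.
The plate makes 41.6° with the vertical, i.e. θ = 90° − 41.6° = 48.4° to the horizontal. Measuring y along the incline from the free-surface line, vertical depth h = y·sinθ with sinθ = 0.747798.
Along the incline, y_c = h_c/sinθ = 5.7028/0.747798 = 7.62612 m.
The centroid is at the centre, 0.36 m below the top of the plate, so the highest point sits at y_top = 7.62612 − 0.36 = 7.26612 m along the incline.

y_top ≈ 7.27 m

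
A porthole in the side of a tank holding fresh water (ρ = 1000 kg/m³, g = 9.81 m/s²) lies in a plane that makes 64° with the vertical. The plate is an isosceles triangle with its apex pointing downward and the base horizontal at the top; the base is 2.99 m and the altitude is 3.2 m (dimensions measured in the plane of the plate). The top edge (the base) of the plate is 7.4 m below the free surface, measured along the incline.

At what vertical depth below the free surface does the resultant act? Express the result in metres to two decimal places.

h_p = 3.74 m

γ = ρg = 1000 × 9.81 = 9810 N/m³ = 9.81 kN/m³.
The plate makes 64° with the vertical, i.e. θ = 90° − 64° = 26° to the horizontal. Measuring y along the incline from the free-surface line, vertical depth h = y·sinθ with sinθ = 0.438371.
With the apex down, the centroid sits h/3 = 3.2/3 = 1.06667 m below the base (the top edge), so y_c = 7.4 + 1.06667 = 8.46667 m and h_c = 8.46667 × 0.438371 = 3.71154 m.
A = ½ × 2.99 × 3.2 = 4.784 m².
Resultant F = γ·h_c·A = 9.81 × 3.71154 × 4.784 = 174.186 kN.
I_c = b·h³/36 = 2.99 × 3.2³/36 = 2.72156 m⁴.
Centre of pressure: y_p = y_c + I_c/(y_c·A) = 8.46667 + 2.72156/(8.46667 × 4.784) = 8.46667 + 0.0671915 = 8.53386 m along the plane.
Vertically, h_p = y_p·sinθ = 8.53386 × 0.438371 = 3.741 m.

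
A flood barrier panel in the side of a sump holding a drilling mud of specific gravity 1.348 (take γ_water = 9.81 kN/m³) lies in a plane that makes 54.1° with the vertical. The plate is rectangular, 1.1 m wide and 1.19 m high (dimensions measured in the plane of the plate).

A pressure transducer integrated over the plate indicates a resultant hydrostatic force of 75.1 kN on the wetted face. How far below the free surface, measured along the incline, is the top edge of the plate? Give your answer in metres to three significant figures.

y_top ≈ 6.80 m

γ = 1.348 × 9.81 = 13.22388 kN/m³.
A = 1.1 × 1.19 = 1.309 m².
From F = γ·h_c·A, the centroid depth is h_c = 75.1/(13.22388 × 1.309) = 4.33852 m.
The plate makes 54.1° with the vertical, i.e. θ = 90° − 54.1° = 35.9° to the horizontal. Measuring y along the incline from the free-surface line, vertical depth h = y·sinθ with sinθ = 0.586372.
Along the incline, y_c = h_c/sinθ = 4.33852/0.586372 = 7.39892 m.
The centroid lies 1.19/2 = 0.595 m below the top edge, so the top edge sits at y_top = 7.39892 − 0.595 = 6.80392 m along the incline.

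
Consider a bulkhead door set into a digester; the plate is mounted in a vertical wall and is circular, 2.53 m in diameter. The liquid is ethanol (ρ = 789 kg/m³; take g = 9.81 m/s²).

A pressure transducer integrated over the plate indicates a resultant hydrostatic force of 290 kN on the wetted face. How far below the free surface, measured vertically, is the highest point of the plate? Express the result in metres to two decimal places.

γ = ρg = 789 × 9.81 / 1000 = 7.74009 kN/m³.
A = π(1.265)² = 5.02726 m².
From F = γ·h_c·A, the centroid depth is h_c = 290/(7.74009 × 5.02726) = 7.45282 m.
The centroid is at the centre, 1.265 m below the top of the plate, so the highest point sits at h_top = 7.45282 − 1.265 = 6.18782 m below the surface.

d_top ≈ 6.19 m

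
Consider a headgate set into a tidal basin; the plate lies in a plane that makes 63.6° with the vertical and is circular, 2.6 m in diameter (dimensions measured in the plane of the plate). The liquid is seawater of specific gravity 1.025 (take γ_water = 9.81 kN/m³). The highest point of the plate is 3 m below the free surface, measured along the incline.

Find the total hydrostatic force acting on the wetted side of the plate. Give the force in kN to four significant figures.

F ≈ 102.1 kN

γ = 1.025 × 9.81 = 10.05525 kN/m³.
The plate makes 63.6° with the vertical, i.e. θ = 90° − 63.6° = 26.4° to the horizontal. Measuring y along the incline from the free-surface line, vertical depth h = y·sinθ with sinθ = 0.444635.
The centroid is at the centre, 1.3 m below the top of the plate, so y_c = 3 + 1.3 = 4.3 m and h_c = 4.3 × 0.444635 = 1.91193 m.
A = π(1.3)² = 5.30929 m².
Resultant F = γ·h_c·A = 10.05525 × 1.91193 × 5.30929 = 102.071 kN.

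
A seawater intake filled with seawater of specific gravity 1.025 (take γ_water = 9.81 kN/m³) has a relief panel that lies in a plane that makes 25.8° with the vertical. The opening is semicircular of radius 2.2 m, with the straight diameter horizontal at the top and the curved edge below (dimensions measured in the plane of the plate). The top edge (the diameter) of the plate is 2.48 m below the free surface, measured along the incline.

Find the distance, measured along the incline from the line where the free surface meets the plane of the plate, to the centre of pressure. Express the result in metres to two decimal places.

y_p = 3.51 m

γ = 1.025 × 9.81 = 10.05525 kN/m³.
The plate makes 25.8° with the vertical, i.e. θ = 90° − 25.8° = 64.2° to the horizontal. Measuring y along the incline from the free-surface line, vertical depth h = y·sinθ with sinθ = 0.900319.
The centroid of a semicircle lies 4r/(3π) = 0.933709 m from the diameter, here below the top edge, so y_c = 2.48 + 0.933709 = 3.41371 m and h_c = 3.41371 × 0.900319 = 3.07343 m.
A = πr²/2 = π × 2.2²/2 = 7.60265 m².
Resultant F = γ·h_c·A = 10.05525 × 3.07343 × 7.60265 = 234.953 kN.
I_c = (π/8 − 8/(9π))·r⁴ = 0.109757 × 2.2⁴ = 2.57112 m⁴.
Centre of pressure: y_p = y_c + I_c/(y_c·A) = 3.41371 + 2.57112/(3.41371 × 7.60265) = 3.41371 + 0.0990674 = 3.51278 m along the plane.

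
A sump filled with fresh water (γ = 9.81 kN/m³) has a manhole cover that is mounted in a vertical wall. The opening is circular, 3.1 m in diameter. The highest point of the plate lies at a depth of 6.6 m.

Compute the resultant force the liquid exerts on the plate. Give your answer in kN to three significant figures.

F ≈ 603 kN

γ = 9.81 kN/m³.
The centroid is at the centre, 1.55 m below the top of the plate, so the centroid depth is h_c = 6.6 + 1.55 = 8.15 m.
A = π(1.55)² = 7.54768 m².
Resultant F = γ·h_c·A = 9.81 × 8.15 × 7.54768 = 603.448 kN.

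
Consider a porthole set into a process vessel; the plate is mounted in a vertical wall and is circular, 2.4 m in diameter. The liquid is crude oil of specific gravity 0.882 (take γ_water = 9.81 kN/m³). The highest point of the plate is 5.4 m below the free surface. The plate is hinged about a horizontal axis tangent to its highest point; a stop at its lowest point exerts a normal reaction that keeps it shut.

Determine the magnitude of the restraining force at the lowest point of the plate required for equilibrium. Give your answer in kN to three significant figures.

P ≈ 135 kN

γ = 0.882 × 9.81 = 8.65242 kN/m³.
The centroid is at the centre, 1.2 m below the top of the plate, so the centroid depth is h_c = 5.4 + 1.2 = 6.6 m.
A = π(1.2)² = 4.52389 m².
Resultant F = γ·h_c·A = 8.65242 × 6.6 × 4.52389 = 258.341 kN.
I_c = πr⁴/4 = π × 1.2⁴/4 = 1.6286 m⁴.
Centre of pressure: y_p = y_c + I_c/(y_c·A) = 6.6 + 1.6286/(6.6 × 4.52389) = 6.6 + 0.0545454 = 6.65455 m along the plane.
The resultant acts 1.2 + 0.0545454 = 1.25455 m (along the plate) below the hinge at the top edge, so the moment about the hinge is M = F × 1.25455 = 258.341 × 1.25455 = 324.102 kN·m.
A normal force at the bottom, 2.4 m from the hinge, must supply this moment: P = 324.102/2.4 = 135.042 kN.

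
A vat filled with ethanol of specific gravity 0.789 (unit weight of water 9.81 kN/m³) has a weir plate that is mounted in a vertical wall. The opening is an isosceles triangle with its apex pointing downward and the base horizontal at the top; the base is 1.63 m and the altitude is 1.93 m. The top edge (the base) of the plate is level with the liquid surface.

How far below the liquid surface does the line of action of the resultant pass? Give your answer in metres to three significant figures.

h_p = 0.965 m

γ = 0.789 × 9.81 = 7.74009 kN/m³.
With the apex down, the centroid sits h/3 = 1.93/3 = 0.643333 m below the base (the top edge), so the centroid depth is h_c = 0.643333 m.
A = ½ × 1.63 × 1.93 = 1.57295 m².
Resultant F = γ·h_c·A = 7.74009 × 0.643333 × 1.57295 = 7.83243 kN.
I_c = b·h³/36 = 1.63 × 1.93³/36 = 0.325505 m⁴.
Centre of pressure: y_p = y_c + I_c/(y_c·A) = 0.643333 + 0.325505/(0.643333 × 1.57295) = 0.643333 + 0.321667 = 0.965 m along the plane.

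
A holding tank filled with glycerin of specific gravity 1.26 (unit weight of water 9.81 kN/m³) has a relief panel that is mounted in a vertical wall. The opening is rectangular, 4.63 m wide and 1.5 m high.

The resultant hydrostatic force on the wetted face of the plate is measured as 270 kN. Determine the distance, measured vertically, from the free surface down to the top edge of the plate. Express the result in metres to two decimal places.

γ = 1.26 × 9.81 = 12.3606 kN/m³.
A = 4.63 × 1.5 = 6.945 m².
From F = γ·h_c·A, the centroid depth is h_c = 270/(12.3606 × 6.945) = 3.14523 m.
The centroid lies 1.5/2 = 0.75 m below the top edge, so the top edge sits at h_top = 3.14523 − 0.75 = 2.39523 m below the surface.

d_top ≈ 2.40 m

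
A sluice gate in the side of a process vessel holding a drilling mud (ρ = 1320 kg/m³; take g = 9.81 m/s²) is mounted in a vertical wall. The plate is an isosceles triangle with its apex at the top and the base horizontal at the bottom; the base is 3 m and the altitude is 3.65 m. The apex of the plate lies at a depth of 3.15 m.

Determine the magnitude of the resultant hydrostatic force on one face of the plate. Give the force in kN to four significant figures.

γ = ρg = 1320 × 9.81 / 1000 = 12.9492 kN/m³.
With the apex up, the centroid sits 2h/3 = 2 × 3.65/3 = 2.43333 m below the apex, so the centroid depth is h_c = 3.15 + 2.43333 = 5.58333 m.
A = ½ × 3 × 3.65 = 5.475 m².
Resultant F = γ·h_c·A = 12.9492 × 5.58333 × 5.475 = 395.841 kN.

F ≈ 395.8 kN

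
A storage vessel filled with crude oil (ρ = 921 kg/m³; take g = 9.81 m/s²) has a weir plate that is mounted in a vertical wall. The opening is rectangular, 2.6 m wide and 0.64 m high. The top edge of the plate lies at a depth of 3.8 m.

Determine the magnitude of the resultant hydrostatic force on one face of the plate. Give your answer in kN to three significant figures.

F ≈ 61.9 kN

γ = ρg = 921 × 9.81 / 1000 = 9.03501 kN/m³.
The centroid lies 0.64/2 = 0.32 m below the top edge, so the centroid depth is h_c = 3.8 + 0.32 = 4.12 m.
A = 2.6 × 0.64 = 1.664 m².
Resultant F = γ·h_c·A = 9.03501 × 4.12 × 1.664 = 61.9411 kN.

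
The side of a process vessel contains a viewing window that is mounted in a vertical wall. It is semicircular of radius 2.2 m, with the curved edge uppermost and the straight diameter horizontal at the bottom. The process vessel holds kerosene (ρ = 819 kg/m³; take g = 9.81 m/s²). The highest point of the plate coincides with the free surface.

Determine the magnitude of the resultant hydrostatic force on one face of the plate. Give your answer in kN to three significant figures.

γ = ρg = 819 × 9.81 / 1000 = 8.03439 kN/m³.
The centroid lies 4r/(3π) = 0.933709 m above the diameter, so r − 4r/(3π) = 2.2 − 0.933709 = 1.26629 m below the topmost point, so the centroid depth is h_c = 1.26629 m.
A = πr²/2 = π × 2.2²/2 = 7.60265 m².
Resultant F = γ·h_c·A = 8.03439 × 1.26629 × 7.60265 = 77.3484 kN.

F ≈ 77.3 kN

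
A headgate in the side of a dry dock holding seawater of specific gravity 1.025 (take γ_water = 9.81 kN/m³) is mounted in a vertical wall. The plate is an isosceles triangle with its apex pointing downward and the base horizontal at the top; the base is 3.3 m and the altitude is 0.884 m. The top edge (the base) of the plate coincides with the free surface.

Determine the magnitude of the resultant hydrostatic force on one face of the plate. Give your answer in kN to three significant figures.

γ = 1.025 × 9.81 = 10.05525 kN/m³.
With the apex down, the centroid sits h/3 = 0.884/3 = 0.294667 m below the base (the top edge), so the centroid depth is h_c = 0.294667 m.
A = ½ × 3.3 × 0.884 = 1.4586 m².
Resultant F = γ·h_c·A = 10.05525 × 0.294667 × 1.4586 = 4.32176 kN.

F ≈ 4.32 kN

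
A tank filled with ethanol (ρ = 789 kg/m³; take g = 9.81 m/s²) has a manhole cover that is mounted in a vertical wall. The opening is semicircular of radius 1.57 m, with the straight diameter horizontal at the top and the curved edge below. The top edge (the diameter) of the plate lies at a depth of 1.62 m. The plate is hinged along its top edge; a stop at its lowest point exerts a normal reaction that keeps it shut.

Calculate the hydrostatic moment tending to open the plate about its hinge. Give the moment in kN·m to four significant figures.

M ≈ 50.82 kN·m

γ = ρg = 789 × 9.81 / 1000 = 7.74009 kN/m³.
The centroid of a semicircle lies 4r/(3π) = 0.666329 m from the diameter, here below the top edge, so the centroid depth is h_c = 1.62 + 0.666329 = 2.28633 m.
A = πr²/2 = π × 1.57²/2 = 3.87186 m².
Resultant F = γ·h_c·A = 7.74009 × 2.28633 × 3.87186 = 68.518 kN.
I_c = (π/8 − 8/(9π))·r⁴ = 0.109757 × 1.57⁴ = 0.666854 m⁴.
Centre of pressure: y_p = y_c + I_c/(y_c·A) = 2.28633 + 0.666854/(2.28633 × 3.87186) = 2.28633 + 0.0753307 = 2.36166 m along the plane.
The resultant acts 0.666329 + 0.0753307 = 0.74166 m (along the plate) below the hinge at the top edge, so the moment about the hinge is M = F × 0.74166 = 68.518 × 0.74166 = 50.8171 kN·m.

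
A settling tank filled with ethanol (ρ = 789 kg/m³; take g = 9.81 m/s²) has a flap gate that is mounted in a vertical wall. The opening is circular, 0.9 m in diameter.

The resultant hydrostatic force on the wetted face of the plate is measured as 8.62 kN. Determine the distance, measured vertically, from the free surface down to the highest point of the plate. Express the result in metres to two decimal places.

γ = ρg = 789 × 9.81 / 1000 = 7.74009 kN/m³.
A = π(0.45)² = 0.636173 m².
From F = γ·h_c·A, the centroid depth is h_c = 8.62/(7.74009 × 0.636173) = 1.7506 m.
The centroid is at the centre, 0.45 m below the top of the plate, so the highest point sits at h_top = 1.7506 − 0.45 = 1.3006 m below the surface.

d_top ≈ 1.30 m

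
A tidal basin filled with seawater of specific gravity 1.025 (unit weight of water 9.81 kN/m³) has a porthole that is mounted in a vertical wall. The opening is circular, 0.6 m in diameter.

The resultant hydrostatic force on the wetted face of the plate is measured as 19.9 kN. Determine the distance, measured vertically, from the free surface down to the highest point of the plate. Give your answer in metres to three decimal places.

d_top ≈ 6.700 m

γ = 1.025 × 9.81 = 10.05525 kN/m³.
A = π(0.3)² = 0.282743 m².
From F = γ·h_c·A, the centroid depth is h_c = 19.9/(10.05525 × 0.282743) = 6.99952 m.
The centroid is at the centre, 0.3 m below the top of the plate, so the highest point sits at h_top = 6.99952 − 0.3 = 6.69952 m below the surface.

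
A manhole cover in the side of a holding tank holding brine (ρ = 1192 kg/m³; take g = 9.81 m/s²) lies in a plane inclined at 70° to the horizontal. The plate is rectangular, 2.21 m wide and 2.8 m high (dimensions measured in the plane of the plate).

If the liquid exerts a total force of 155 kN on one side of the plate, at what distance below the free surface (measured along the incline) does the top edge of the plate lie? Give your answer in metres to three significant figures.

y_top ≈ 0.880 m

γ = ρg = 1192 × 9.81 / 1000 = 11.69352 kN/m³.
A = 2.21 × 2.8 = 6.188 m².
From F = γ·h_c·A, the centroid depth is h_c = 155/(11.69352 × 6.188) = 2.14208 m.
Let θ = 70° be the plate's angle to the horizontal; measure y along the incline from where the plane meets the free surface. Vertical depth h = y·sinθ with sinθ = 0.939693.
Along the incline, y_c = h_c/sinθ = 2.14208/0.939693 = 2.27955 m.
The centroid lies 2.8/2 = 1.4 m below the top edge, so the top edge sits at y_top = 2.27955 − 1.4 = 0.87955 m along the incline.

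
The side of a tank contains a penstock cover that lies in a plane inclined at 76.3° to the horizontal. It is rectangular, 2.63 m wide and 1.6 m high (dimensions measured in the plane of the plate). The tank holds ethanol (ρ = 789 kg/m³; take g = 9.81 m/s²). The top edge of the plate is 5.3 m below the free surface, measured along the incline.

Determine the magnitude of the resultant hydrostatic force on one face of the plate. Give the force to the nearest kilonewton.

F ≈ 193 kN

γ = ρg = 789 × 9.81 / 1000 = 7.74009 kN/m³.
Let θ = 76.3° be the plate's angle to the horizontal; measure y along the incline from where the plane meets the free surface. Vertical depth h = y·sinθ with sinθ = 0.971549.
The centroid lies 1.6/2 = 0.8 m below the top edge, so y_c = 5.3 + 0.8 = 6.1 m and h_c = 6.1 × 0.971549 = 5.92645 m.
A = 2.63 × 1.6 = 4.208 m².
Resultant F = γ·h_c·A = 7.74009 × 5.92645 × 4.208 = 193.026 kN.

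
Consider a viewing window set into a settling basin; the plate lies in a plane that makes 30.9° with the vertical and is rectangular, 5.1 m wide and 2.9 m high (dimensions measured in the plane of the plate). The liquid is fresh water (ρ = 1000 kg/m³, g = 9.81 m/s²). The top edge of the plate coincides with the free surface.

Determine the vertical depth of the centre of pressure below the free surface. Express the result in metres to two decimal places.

h_p = 1.66 m

γ = ρg = 1000 × 9.81 = 9810 N/m³ = 9.81 kN/m³.
The plate makes 30.9° with the vertical, i.e. θ = 90° − 30.9° = 59.1° to the horizontal. Measuring y along the incline from the free-surface line, vertical depth h = y·sinθ with sinθ = 0.858065.
The centroid lies 2.9/2 = 1.45 m below the top edge, so y_c = 1.45 m and h_c = 1.45 × 0.858065 = 1.24419 m.
A = 5.1 × 2.9 = 14.79 m².
Resultant F = γ·h_c·A = 9.81 × 1.24419 × 14.79 = 180.519 kN.
I_c = b·h³/12 = 5.1 × 2.9³/12 = 10.3653 m⁴.
Centre of pressure: y_p = y_c + I_c/(y_c·A) = 1.45 + 10.3653/(1.45 × 14.79) = 1.45 + 0.483332 = 1.93333 m along the plane.
Vertically, h_p = y_p·sinθ = 1.93333 × 0.858065 = 1.65892 m.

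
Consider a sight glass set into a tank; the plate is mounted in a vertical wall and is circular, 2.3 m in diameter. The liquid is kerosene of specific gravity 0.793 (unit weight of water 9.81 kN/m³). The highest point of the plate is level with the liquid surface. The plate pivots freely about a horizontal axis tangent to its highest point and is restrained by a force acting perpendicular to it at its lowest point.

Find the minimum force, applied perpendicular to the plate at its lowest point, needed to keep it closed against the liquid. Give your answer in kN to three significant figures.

γ = 0.793 × 9.81 = 7.77933 kN/m³.
The centroid is at the centre, 1.15 m below the top of the plate, so the centroid depth is h_c = 1.15 m.
A = π(1.15)² = 4.15476 m².
Resultant F = γ·h_c·A = 7.77933 × 1.15 × 4.15476 = 37.1694 kN.
I_c = πr⁴/4 = π × 1.15⁴/4 = 1.37367 m⁴.
Centre of pressure: y_p = y_c + I_c/(y_c·A) = 1.15 + 1.37367/(1.15 × 4.15476) = 1.15 + 0.287501 = 1.4375 m along the plane.
The resultant acts 1.15 + 0.287501 = 1.4375 m (along the plate) below the hinge at the top edge, so the moment about the hinge is M = F × 1.4375 = 37.1694 × 1.4375 = 53.431 kN·m.
A normal force at the bottom, 2.3 m from the hinge, must supply this moment: P = 53.431/2.3 = 23.2309 kN.

P ≈ 23.2 kN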